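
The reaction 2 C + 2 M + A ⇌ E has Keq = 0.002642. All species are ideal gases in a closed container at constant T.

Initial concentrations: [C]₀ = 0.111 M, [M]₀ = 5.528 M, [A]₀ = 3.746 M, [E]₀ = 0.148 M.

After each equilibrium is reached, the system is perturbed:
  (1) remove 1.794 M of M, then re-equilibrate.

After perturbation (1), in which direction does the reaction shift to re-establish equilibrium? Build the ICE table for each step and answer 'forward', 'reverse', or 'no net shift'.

Direction: reverse

Q₀ = 0.1049 vs Keq = 0.002642 ⇒ Q>K, reverse
Step 1:
                    C           M           A           E
  Initial       0.111       5.528       3.746       0.148
  Change       0.2215      0.2215      0.1108     -0.1108
  Equil        0.3325        5.75       3.857     0.03724
  solve Keq expr → x = -0.1108; check Q = 0.002642
Then remove 1.794 M of M.
Step 2:
                    C           M           A           E
  Initial      0.3325       3.956       3.857     0.03724
  Change      0.03141     0.03141      0.0157     -0.0157
  Equil        0.3639       3.987       3.872     0.02154
  solve Keq expr → x = -0.0157; check Q = 0.002642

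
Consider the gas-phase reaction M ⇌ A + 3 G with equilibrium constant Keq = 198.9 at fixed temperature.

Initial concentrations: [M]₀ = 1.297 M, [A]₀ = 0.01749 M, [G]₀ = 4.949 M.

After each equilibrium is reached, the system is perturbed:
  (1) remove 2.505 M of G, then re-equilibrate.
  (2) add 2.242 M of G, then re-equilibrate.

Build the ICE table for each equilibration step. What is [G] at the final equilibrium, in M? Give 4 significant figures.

Q₀ = 1.635 vs Keq = 198.9 ⇒ Q<K, forward
Step 1:
                    M           A           G
  init          1.297     0.01749       4.949
  Δ           -0.5292      0.5292       1.588
  eq           0.7678      0.5467       6.537
  solve Keq expr → x = 0.5292; check Q = 198.9
Then remove 2.505 M of G.
Step 2:
                    M           A           G
  init         0.7678      0.5467       4.032
  Δ           -0.2829      0.2829      0.8487
  eq           0.4849      0.8296        4.88
  solve Keq expr → x = 0.2829; check Q = 198.9
Then add 2.242 M of G.
Step 3:
                    M           A           G
  init         0.4849      0.8296       7.122
  Δ            0.2557     -0.2557     -0.7672
  eq           0.7406      0.5739       6.355
  solve Keq expr → x = -0.2557; check Q = 198.9

[G]_eq = 6.355 M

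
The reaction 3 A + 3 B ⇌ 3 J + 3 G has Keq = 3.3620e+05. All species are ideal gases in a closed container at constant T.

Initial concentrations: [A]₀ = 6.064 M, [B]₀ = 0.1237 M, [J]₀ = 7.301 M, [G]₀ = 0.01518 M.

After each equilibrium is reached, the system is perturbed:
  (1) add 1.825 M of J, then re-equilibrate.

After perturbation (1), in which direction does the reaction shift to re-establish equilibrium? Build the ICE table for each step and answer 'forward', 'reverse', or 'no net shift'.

Direction: reverse

Q₀ = 0.003225 vs Keq = 3.3620e+05 ⇒ Q<K, forward
Step 1:
                    A           B           J           G
  I             6.064      0.1237       7.301     0.01518
  C           -0.1212     -0.1212      0.1212      0.1212
  E             5.943    0.002451       7.422      0.1364
  solve Keq expr → x = 0.04042; check Q = 3.3620e+05
Then add 1.825 M of J.
Step 2:
                    A           B           J           G
  I             5.943    0.002451       9.247      0.1364
  C        5.8887e-04  5.8887e-04 -5.8887e-04 -5.8887e-04
  E             5.943    0.003039       9.247      0.1358
  solve Keq expr → x = -1.9629e-04; check Q = 3.3620e+05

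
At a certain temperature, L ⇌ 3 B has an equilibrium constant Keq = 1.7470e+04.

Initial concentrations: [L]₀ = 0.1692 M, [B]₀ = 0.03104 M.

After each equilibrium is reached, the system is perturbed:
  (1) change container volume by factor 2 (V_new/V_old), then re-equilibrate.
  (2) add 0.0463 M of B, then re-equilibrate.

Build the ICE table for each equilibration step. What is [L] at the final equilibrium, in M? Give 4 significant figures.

Q₀ = 1.7675e-04 vs Keq = 1.7470e+04 ⇒ Q<K, forward
Step 1:
                  L         B
  I          0.1692   0.03104
  C         -0.1692    0.5076
  E       8.9441e-06    0.5386
  solve Keq expr → x = 0.1692; check Q = 1.7470e+04
Then change container volume by factor 2 (V_new/V_old).
Step 2:
                  L         B
  I       4.4721e-06    0.2693
  C       -3.3539e-06 1.0062e-05
  E       1.1181e-06    0.2693
  solve Keq expr → x = 3.3539e-06; check Q = 1.7470e+04
Then add 0.0463 M of B.
Step 3:
                  L         B
  I       1.1181e-06    0.3156
  C       6.8147e-07 -2.0444e-06
  E       1.7996e-06    0.3156
  solve Keq expr → x = -6.8147e-07; check Q = 1.7470e+04

[L]_eq = 1.7996e-06 M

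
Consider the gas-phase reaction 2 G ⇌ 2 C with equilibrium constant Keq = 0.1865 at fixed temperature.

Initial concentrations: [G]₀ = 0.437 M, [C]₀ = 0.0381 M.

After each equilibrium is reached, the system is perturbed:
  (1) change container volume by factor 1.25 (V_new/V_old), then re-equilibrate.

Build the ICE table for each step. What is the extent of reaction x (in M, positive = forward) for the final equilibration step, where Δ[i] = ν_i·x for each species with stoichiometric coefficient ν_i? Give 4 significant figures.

x = 0 M

Q₀ = 0.007601 vs Keq = 0.1865 ⇒ Q<K, forward
Step 1:
                    G           C
  Initial       0.437      0.0381
  Change      -0.1052      0.1052
  Equil        0.3318      0.1433
  solve Keq expr → x = 0.0526; check Q = 0.1865
Then change container volume by factor 1.25 (V_new/V_old).
Step 2:
                    G           C
  Initial      0.2654      0.1146
  Change            0           0
  Equil        0.2654      0.1146
  solve Keq expr → x = 0; check Q = 0.1865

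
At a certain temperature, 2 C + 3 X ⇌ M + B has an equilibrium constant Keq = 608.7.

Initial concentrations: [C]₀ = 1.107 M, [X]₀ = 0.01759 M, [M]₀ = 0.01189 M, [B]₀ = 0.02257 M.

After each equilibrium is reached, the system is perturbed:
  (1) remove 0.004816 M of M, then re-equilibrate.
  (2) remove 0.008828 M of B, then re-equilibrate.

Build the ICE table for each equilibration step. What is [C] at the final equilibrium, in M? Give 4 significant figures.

Q₀ = 40.24 vs Keq = 608.7 ⇒ Q<K, forward
Step 1:
                    C           X           M           B
  Initial       1.107     0.01759     0.01189     0.02257
  Change    -0.006346   -0.009519    0.003173    0.003173
  Equil         1.101    0.008071     0.01506     0.02574
  solve Keq expr → x = 0.003173; check Q = 608.7
Then remove 0.004816 M of M.
Step 2:
                    C           X           M           B
  Initial       1.101    0.008071     0.01025     0.02574
  Change  -5.8425e-04 -8.7637e-04  2.9212e-04  2.9212e-04
  Equil           1.1    0.007195     0.01054     0.02603
  solve Keq expr → x = 2.9212e-04; check Q = 608.7
Then remove 0.008828 M of B.
Step 3:
                    C           X           M           B
  Initial         1.1    0.007195     0.01054     0.01721
  Change  -5.5786e-04 -8.3678e-04  2.7893e-04  2.7893e-04
  Equil           1.1    0.006358     0.01082     0.01749
  solve Keq expr → x = 2.7893e-04; check Q = 608.7

[C]_eq = 1.1 M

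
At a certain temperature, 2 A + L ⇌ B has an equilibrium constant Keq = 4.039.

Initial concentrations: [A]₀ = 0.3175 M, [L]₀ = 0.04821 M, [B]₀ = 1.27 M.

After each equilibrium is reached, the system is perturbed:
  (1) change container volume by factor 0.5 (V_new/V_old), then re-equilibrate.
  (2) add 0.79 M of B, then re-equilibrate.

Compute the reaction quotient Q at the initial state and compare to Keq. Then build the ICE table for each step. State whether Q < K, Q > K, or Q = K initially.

Q₀ = 261.3 vs Keq = 4.039 ⇒ Q>K, reverse
Step 1:
                   A          L          B
  Initial     0.3175    0.04821       1.27
  Change      0.5529     0.2765    -0.2765
  Equil       0.8704     0.3247     0.9935
  solve Keq expr → x = -0.2765; check Q = 4.039
Then change container volume by factor 0.5 (V_new/V_old).
Step 2:
                   A          L          B
  Initial      1.741     0.6493      1.987
  Change     -0.5333    -0.2667     0.2667
  Equil        1.208     0.3827      2.254
  solve Keq expr → x = 0.2667; check Q = 4.039
Then add 0.79 M of B.
Step 3:
                   A          L          B
  Initial      1.208     0.3827      3.044
  Change      0.1007    0.05035   -0.05035
  Equil        1.308      0.433      2.993
  solve Keq expr → x = -0.05035; check Q = 4.039

Q₀ = 261.3; Q > K (proceeds reverse)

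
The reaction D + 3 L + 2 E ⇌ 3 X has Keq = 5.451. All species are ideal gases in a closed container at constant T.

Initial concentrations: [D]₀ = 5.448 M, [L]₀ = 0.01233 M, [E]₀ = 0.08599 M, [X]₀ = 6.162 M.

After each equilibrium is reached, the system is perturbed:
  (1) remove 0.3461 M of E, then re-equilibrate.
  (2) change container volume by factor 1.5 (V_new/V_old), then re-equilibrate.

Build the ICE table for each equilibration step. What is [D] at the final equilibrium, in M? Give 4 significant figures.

[D]_eq = 4.061 M

Q₀ = 3.0984e+09 vs Keq = 5.451 ⇒ Q>K, reverse
Step 1:
                    D           L           E           X
  Initial       5.448     0.01233     0.08599       6.162
  Change       0.4777       1.433      0.9553      -1.433
  Equil         5.926       1.445       1.041       4.729
  solve Keq expr → x = -0.4777; check Q = 5.451
Then remove 0.3461 M of E.
Step 2:
                    D           L           E           X
  Initial       5.926       1.445      0.6952       4.729
  Change      0.06087      0.1826      0.1217     -0.1826
  Equil         5.987       1.628       0.817       4.546
  solve Keq expr → x = -0.06087; check Q = 5.451
Then change container volume by factor 1.5 (V_new/V_old).
Step 3:
                    D           L           E           X
  Initial       3.991       1.085      0.5446       3.031
  Change      0.06972      0.2092      0.1394     -0.2092
  Equil         4.061       1.294      0.6841       2.822
  solve Keq expr → x = -0.06972; check Q = 5.451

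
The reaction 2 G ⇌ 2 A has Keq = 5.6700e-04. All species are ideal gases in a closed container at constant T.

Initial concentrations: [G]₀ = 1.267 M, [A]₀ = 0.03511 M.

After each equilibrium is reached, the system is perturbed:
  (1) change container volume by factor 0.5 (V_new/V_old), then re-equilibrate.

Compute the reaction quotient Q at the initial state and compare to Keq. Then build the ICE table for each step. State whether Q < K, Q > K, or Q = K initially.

Q₀ = 7.6791e-04; Q > K (proceeds reverse)

Q₀ = 7.6791e-04 vs Keq = 5.6700e-04 ⇒ Q>K, reverse
Step 1:
                   G          A
  I            1.267    0.03511
  C         0.004826  -0.004826
  E            1.272    0.03028
  solve Keq expr → x = -0.002413; check Q = 5.6700e-04
Then change container volume by factor 0.5 (V_new/V_old).
Step 2:
                   G          A
  I            2.544    0.06057
  C                0          0
  E            2.544    0.06057
  solve Keq expr → x = 0; check Q = 5.6700e-04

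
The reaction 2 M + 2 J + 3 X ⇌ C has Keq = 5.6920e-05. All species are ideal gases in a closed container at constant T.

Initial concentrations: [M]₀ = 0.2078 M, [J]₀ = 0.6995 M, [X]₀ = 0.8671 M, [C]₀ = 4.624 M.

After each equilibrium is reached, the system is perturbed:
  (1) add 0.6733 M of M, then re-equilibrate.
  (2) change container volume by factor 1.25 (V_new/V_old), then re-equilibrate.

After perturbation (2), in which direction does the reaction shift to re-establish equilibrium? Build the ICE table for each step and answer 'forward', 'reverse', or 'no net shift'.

Q₀ = 335.7 vs Keq = 5.6920e-05 ⇒ Q>K, reverse
Step 1:
                    M           J           X           C
  I            0.2078      0.6995      0.8671       4.624
  C             3.451       3.451       5.177      -1.726
  E             3.659       4.151       6.044       2.898
  solve Keq expr → x = -1.726; check Q = 5.6920e-05
Then add 0.6733 M of M.
Step 2:
                    M           J           X           C
  I             4.332       4.151       6.044       2.898
  C           -0.1782     -0.1782     -0.2674     0.08912
  E             4.154       3.972       5.777       2.988
  solve Keq expr → x = 0.08912; check Q = 5.6920e-05
Then change container volume by factor 1.25 (V_new/V_old).
Step 3:
                    M           J           X           C
  I             3.323       3.178       4.621        2.39
  C            0.5967      0.5967       0.895     -0.2983
  E              3.92       3.775       5.516       2.092
  solve Keq expr → x = -0.2983; check Q = 5.6920e-05

Direction: reverse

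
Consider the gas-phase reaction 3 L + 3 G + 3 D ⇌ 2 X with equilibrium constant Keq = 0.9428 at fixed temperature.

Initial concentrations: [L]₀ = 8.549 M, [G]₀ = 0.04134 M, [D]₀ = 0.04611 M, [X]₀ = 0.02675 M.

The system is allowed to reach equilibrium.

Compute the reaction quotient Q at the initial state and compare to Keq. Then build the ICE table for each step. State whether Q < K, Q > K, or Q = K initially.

Q₀ = 165.4 vs Keq = 0.9428 ⇒ Q>K, reverse
Step 1:
                    L           G           D           X
  I             8.549     0.04134     0.04611     0.02675
  C           0.02713     0.02713     0.02713    -0.01809
  E             8.576     0.06847     0.07324    0.008661
  solve Keq expr → x = -0.009044; check Q = 0.9428

Q₀ = 165.4; Q > K (proceeds reverse)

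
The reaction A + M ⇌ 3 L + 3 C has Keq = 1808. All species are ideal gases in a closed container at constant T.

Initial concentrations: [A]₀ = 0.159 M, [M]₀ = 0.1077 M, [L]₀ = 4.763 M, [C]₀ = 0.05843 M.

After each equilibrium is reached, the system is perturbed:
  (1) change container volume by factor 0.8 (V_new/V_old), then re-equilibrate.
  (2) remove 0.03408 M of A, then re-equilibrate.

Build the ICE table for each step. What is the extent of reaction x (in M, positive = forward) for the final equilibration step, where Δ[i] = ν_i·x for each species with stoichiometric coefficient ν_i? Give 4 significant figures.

Q₀ = 1.259 vs Keq = 1808 ⇒ Q<K, forward
Step 1:
                   A          M          L          C
  I            0.159     0.1077      4.763    0.05843
  C         -0.08211   -0.08211     0.2463     0.2463
  E          0.07689    0.02559      5.009     0.3048
  solve Keq expr → x = 0.08211; check Q = 1808
Then change container volume by factor 0.8 (V_new/V_old).
Step 2:
                   A          M          L          C
  I          0.09612    0.03199      6.262     0.3809
  C          0.01439    0.01439   -0.04317   -0.04317
  E           0.1105    0.04638      6.218     0.3378
  solve Keq expr → x = -0.01439; check Q = 1808
Then remove 0.03408 M of A.
Step 3:
                   A          M          L          C
  I          0.07643    0.04638      6.218     0.3378
  C         0.005976   0.005976   -0.01793   -0.01793
  E           0.0824    0.05236      6.201     0.3198
  solve Keq expr → x = -0.005976; check Q = 1808

x = -0.005976 M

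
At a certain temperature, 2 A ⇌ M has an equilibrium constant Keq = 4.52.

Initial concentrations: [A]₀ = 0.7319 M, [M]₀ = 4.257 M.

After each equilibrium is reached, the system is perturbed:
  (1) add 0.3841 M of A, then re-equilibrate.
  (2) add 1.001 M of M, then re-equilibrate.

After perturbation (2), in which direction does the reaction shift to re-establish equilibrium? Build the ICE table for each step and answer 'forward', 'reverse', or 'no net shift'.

Direction: reverse

Q₀ = 7.947 vs Keq = 4.52 ⇒ Q>K, reverse
Step 1:
                   A          M
  I           0.7319      4.257
  C           0.2256    -0.1128
  E           0.9575      4.144
  solve Keq expr → x = -0.1128; check Q = 4.52
Then add 0.3841 M of A.
Step 2:
                   A          M
  I            1.342      4.144
  C          -0.3633     0.1817
  E           0.9783      4.326
  solve Keq expr → x = 0.1817; check Q = 4.52
Then add 1.001 M of M.
Step 3:
                   A          M
  I           0.9783      5.327
  C           0.1021   -0.05104
  E             1.08      5.276
  solve Keq expr → x = -0.05104; check Q = 4.52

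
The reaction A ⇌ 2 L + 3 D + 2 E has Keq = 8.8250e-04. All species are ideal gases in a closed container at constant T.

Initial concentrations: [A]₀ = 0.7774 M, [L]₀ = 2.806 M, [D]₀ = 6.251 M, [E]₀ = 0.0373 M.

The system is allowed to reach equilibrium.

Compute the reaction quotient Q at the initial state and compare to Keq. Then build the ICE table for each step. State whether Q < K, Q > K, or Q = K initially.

Q₀ = 3.442 vs Keq = 8.8250e-04 ⇒ Q>K, reverse
Step 1:
                    A           L           D           E
  I            0.7774       2.806       6.251      0.0373
  C           0.01834    -0.03668    -0.05502    -0.03668
  E            0.7957       2.769       6.196  6.2045e-04
  solve Keq expr → x = -0.01834; check Q = 8.8250e-04

Q₀ = 3.442; Q > K (proceeds reverse)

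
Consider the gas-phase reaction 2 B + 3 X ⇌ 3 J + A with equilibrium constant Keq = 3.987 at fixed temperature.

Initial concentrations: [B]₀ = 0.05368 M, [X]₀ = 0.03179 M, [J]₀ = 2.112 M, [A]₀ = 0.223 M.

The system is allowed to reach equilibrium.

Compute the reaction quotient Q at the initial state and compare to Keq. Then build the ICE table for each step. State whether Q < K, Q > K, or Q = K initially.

Q₀ = 2.2693e+07; Q > K (proceeds reverse)

Q₀ = 2.2693e+07 vs Keq = 3.987 ⇒ Q>K, reverse
Step 1:
                    B           X           J           A
  I           0.05368     0.03179       2.112       0.223
  C            0.3697      0.5546     -0.5546     -0.1849
  E            0.4234      0.5864       1.557     0.03814
  solve Keq expr → x = -0.1849; check Q = 3.987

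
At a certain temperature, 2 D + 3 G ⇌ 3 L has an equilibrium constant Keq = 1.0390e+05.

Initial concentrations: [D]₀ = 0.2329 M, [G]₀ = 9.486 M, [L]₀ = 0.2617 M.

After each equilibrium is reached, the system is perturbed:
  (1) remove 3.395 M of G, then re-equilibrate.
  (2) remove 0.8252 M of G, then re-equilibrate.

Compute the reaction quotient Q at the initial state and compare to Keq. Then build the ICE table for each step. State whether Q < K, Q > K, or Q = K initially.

Q₀ = 3.8710e-04; Q < K (proceeds forward)

Q₀ = 3.8710e-04 vs Keq = 1.0390e+05 ⇒ Q<K, forward
Step 1:
                    D           G           L
  Initial      0.2329       9.486      0.2617
  Change      -0.2328     -0.3493      0.3493
  Equil    5.3646e-05       9.137       0.611
  solve Keq expr → x = 0.1164; check Q = 1.0390e+05
Then remove 3.395 M of G.
Step 2:
                    D           G           L
  Initial  5.3646e-05       5.742       0.611
  Change   5.4016e-05  8.1024e-05 -8.1024e-05
  Equil    1.0766e-04       5.742      0.6109
  solve Keq expr → x = -2.7008e-05; check Q = 1.0390e+05
Then remove 0.8252 M of G.
Step 3:
                    D           G           L
  Initial  1.0766e-04       4.917      0.6109
  Change   2.8196e-05  4.2294e-05 -4.2294e-05
  Equil    1.3586e-04       4.917      0.6108
  solve Keq expr → x = -1.4098e-05; check Q = 1.0390e+05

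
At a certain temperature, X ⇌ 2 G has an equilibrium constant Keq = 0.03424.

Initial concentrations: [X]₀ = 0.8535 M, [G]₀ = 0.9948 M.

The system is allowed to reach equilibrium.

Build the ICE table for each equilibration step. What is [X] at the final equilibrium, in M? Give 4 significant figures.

[X]_eq = 1.248 M

Q₀ = 1.159 vs Keq = 0.03424 ⇒ Q>K, reverse
Step 1:
                   X          G
  I           0.8535     0.9948
  C           0.3941    -0.7881
  E            1.248     0.2067
  solve Keq expr → x = -0.3941; check Q = 0.03424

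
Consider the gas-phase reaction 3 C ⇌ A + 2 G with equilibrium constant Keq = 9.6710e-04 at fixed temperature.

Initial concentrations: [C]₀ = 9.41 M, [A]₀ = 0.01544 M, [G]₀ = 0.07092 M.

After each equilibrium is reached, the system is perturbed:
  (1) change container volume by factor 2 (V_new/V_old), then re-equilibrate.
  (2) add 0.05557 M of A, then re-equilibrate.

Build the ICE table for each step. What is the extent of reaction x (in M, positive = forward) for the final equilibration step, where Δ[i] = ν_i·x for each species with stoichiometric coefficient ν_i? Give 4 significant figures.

Q₀ = 9.3200e-08 vs Keq = 9.6710e-04 ⇒ Q<K, forward
Step 1:
                    C           A           G
  Initial        9.41     0.01544     0.07092
  Change       -1.409      0.4697      0.9395
  Equil         8.001      0.4852        1.01
  solve Keq expr → x = 0.4697; check Q = 9.6710e-04
Then change container volume by factor 2 (V_new/V_old).
Step 2:
                    C           A           G
  Initial           4      0.2426      0.5052
  Change            0           0           0
  Equil             4      0.2426      0.5052
  solve Keq expr → x = 0; check Q = 9.6710e-04
Then add 0.05557 M of A.
Step 3:
                    C           A           G
  Initial           4      0.2982      0.5052
  Change      0.04471     -0.0149    -0.02981
  Equil         4.045      0.2833      0.4754
  solve Keq expr → x = -0.0149; check Q = 9.6710e-04

x = -0.0149 M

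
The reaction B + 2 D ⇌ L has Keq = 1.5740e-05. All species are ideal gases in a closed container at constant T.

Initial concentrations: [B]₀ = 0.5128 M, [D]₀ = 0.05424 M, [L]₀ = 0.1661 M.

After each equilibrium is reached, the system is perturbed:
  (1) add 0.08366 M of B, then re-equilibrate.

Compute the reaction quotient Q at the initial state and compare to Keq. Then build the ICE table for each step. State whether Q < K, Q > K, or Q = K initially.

Q₀ = 110.1; Q > K (proceeds reverse)

Q₀ = 110.1 vs Keq = 1.5740e-05 ⇒ Q>K, reverse
Step 1:
                    B           D           L
  I            0.5128     0.05424      0.1661
  C            0.1661      0.3322     -0.1661
  E            0.6789      0.3864  1.5958e-06
  solve Keq expr → x = -0.1661; check Q = 1.5740e-05
Then add 0.08366 M of B.
Step 2:
                    B           D           L
  I            0.7626      0.3864  1.5958e-06
  C       -1.9664e-07 -3.9328e-07  1.9664e-07
  E            0.7626      0.3864  1.7924e-06
  solve Keq expr → x = 1.9664e-07; check Q = 1.5740e-05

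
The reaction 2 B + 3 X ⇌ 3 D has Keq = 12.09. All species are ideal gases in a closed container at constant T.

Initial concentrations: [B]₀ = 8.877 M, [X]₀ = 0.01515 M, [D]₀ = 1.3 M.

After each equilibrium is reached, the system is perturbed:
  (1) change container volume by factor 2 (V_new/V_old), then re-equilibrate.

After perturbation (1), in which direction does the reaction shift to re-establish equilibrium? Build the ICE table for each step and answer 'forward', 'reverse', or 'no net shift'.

Q₀ = 8018 vs Keq = 12.09 ⇒ Q>K, reverse
Step 1:
                    B           X           D
  I             8.877     0.01515         1.3
  C            0.0704      0.1056     -0.1056
  E             8.947      0.1207       1.194
  solve Keq expr → x = -0.0352; check Q = 12.09
Then change container volume by factor 2 (V_new/V_old).
Step 2:
                    B           X           D
  I             4.474     0.06037      0.5972
  C           0.02022     0.03032    -0.03032
  E             4.494      0.0907      0.5669
  solve Keq expr → x = -0.01011; check Q = 12.09

Direction: reverse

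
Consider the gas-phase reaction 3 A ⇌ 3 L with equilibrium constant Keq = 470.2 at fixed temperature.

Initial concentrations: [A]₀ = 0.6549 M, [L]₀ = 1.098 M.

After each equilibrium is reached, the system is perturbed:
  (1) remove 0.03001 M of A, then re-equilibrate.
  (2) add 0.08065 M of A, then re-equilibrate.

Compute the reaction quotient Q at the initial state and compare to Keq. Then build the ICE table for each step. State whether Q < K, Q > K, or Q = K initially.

Q₀ = 4.713 vs Keq = 470.2 ⇒ Q<K, forward
Step 1:
                   A          L
  init        0.6549      1.098
  Δ          -0.4552     0.4552
  eq          0.1997      1.553
  solve Keq expr → x = 0.1517; check Q = 470.2
Then remove 0.03001 M of A.
Step 2:
                   A          L
  init        0.1697      1.553
  Δ          0.02659   -0.02659
  eq          0.1963      1.527
  solve Keq expr → x = -0.008863; check Q = 470.2
Then add 0.08065 M of A.
Step 3:
                   A          L
  init         0.277      1.527
  Δ         -0.07146    0.07146
  eq          0.2055      1.598
  solve Keq expr → x = 0.02382; check Q = 470.2

Q₀ = 4.713; Q < K (proceeds forward)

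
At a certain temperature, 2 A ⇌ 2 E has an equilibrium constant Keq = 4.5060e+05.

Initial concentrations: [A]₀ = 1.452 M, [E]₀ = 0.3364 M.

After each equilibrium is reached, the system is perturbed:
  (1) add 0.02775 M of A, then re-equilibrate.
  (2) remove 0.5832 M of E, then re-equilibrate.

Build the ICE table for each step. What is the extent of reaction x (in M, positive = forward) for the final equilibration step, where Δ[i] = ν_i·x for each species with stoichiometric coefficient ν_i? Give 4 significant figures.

x = 4.3376e-04 M

Q₀ = 0.05368 vs Keq = 4.5060e+05 ⇒ Q<K, forward
Step 1:
                    A           E
  I             1.452      0.3364
  C            -1.449       1.449
  E           0.00266       1.786
  solve Keq expr → x = 0.7247; check Q = 4.5060e+05
Then add 0.02775 M of A.
Step 2:
                    A           E
  I           0.03041       1.786
  C          -0.02771     0.02771
  E          0.002702       1.813
  solve Keq expr → x = 0.01385; check Q = 4.5060e+05
Then remove 0.5832 M of E.
Step 3:
                    A           E
  I          0.002702        1.23
  C       -8.6751e-04  8.6751e-04
  E          0.001834       1.231
  solve Keq expr → x = 4.3376e-04; check Q = 4.5060e+05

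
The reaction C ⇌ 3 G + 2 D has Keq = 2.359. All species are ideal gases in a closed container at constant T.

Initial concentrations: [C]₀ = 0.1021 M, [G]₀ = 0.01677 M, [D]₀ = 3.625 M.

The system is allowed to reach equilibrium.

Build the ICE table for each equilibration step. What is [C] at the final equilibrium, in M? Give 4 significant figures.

Q₀ = 6.0700e-04 vs Keq = 2.359 ⇒ Q<K, forward
Step 1:
                   C          G          D
  init        0.1021    0.01677      3.625
  Δ         -0.05896     0.1769     0.1179
  eq         0.04314     0.1937      3.743
  solve Keq expr → x = 0.05896; check Q = 2.359

[C]_eq = 0.04314 M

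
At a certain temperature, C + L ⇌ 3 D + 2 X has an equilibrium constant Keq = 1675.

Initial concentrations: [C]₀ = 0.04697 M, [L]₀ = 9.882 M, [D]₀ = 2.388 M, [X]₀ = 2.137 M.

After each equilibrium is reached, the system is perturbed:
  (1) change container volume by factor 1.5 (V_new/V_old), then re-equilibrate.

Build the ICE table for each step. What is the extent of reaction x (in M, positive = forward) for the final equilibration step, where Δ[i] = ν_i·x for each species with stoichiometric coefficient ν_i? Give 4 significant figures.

x = 0.002216 M

Q₀ = 134 vs Keq = 1675 ⇒ Q<K, forward
Step 1:
                    C           L           D           X
  I           0.04697       9.882       2.388       2.137
  C          -0.04221    -0.04221      0.1266     0.08442
  E          0.004761        9.84       2.515       2.221
  solve Keq expr → x = 0.04221; check Q = 1675
Then change container volume by factor 1.5 (V_new/V_old).
Step 2:
                    C           L           D           X
  I          0.003174        6.56       1.676       1.481
  C         -0.002216   -0.002216    0.006649    0.004432
  E        9.5767e-04       6.558       1.683       1.485
  solve Keq expr → x = 0.002216; check Q = 1675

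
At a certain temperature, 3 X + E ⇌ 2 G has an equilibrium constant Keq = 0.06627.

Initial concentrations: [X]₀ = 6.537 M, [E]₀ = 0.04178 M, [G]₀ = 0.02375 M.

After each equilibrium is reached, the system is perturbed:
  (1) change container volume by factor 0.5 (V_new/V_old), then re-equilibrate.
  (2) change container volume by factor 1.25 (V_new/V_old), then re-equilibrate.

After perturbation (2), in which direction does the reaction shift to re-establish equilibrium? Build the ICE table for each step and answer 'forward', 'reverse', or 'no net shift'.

Q₀ = 4.8331e-05 vs Keq = 0.06627 ⇒ Q<K, forward
Step 1:
                   X          E          G
  I            6.537    0.04178    0.02375
  C          -0.1234   -0.04114    0.08227
  E            6.414 6.4297e-04      0.106
  solve Keq expr → x = 0.04114; check Q = 0.06627
Then change container volume by factor 0.5 (V_new/V_old).
Step 2:
                   X          E          G
  I            12.83   0.001286      0.212
  C        -0.002875 -9.5839e-04   0.001917
  E            12.82 3.2754e-04      0.214
  solve Keq expr → x = 9.5839e-04; check Q = 0.06627
Then change container volume by factor 1.25 (V_new/V_old).
Step 3:
                   X          E          G
  I            10.26 2.6203e-04     0.1712
  C       4.3784e-04 1.4595e-04 -2.9189e-04
  E            10.26 4.0798e-04     0.1709
  solve Keq expr → x = -1.4595e-04; check Q = 0.06627

Direction: reverse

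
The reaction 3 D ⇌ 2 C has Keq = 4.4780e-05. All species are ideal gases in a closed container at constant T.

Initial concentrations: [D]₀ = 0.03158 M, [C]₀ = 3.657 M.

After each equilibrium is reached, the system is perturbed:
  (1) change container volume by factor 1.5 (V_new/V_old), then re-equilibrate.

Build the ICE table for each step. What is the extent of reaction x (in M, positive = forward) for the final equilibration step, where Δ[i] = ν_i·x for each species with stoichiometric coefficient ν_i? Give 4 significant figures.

x = -0.004982 M

Q₀ = 4.2463e+05 vs Keq = 4.4780e-05 ⇒ Q>K, reverse
Step 1:
                    D           C
  Initial     0.03158       3.657
  Change         5.36      -3.573
  Equil         5.391     0.08377
  solve Keq expr → x = -1.787; check Q = 4.4780e-05
Then change container volume by factor 1.5 (V_new/V_old).
Step 2:
                    D           C
  Initial       3.594     0.05585
  Change      0.01495   -0.009964
  Equil         3.609     0.04588
  solve Keq expr → x = -0.004982; check Q = 4.4780e-05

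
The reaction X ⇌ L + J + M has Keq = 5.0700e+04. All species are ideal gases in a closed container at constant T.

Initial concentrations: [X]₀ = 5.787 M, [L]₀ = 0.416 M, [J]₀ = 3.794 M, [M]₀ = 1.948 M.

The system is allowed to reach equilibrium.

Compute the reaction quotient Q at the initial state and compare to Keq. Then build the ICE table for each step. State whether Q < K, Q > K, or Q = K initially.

Q₀ = 0.5313; Q < K (proceeds forward)

Q₀ = 0.5313 vs Keq = 5.0700e+04 ⇒ Q<K, forward
Step 1:
                   X          L          J          M
  Initial      5.787      0.416      3.794      1.948
  Change      -5.778      5.778      5.778      5.778
  Equil     0.009035      6.194      9.572      7.726
  solve Keq expr → x = 5.778; check Q = 5.0700e+04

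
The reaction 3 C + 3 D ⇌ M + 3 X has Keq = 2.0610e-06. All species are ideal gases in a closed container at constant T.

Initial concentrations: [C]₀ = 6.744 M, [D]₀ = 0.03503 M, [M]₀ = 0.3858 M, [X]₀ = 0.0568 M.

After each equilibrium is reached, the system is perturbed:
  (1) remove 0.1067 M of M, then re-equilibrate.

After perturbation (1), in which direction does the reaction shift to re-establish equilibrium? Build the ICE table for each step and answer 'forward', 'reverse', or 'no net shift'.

Q₀ = 0.005362 vs Keq = 2.0610e-06 ⇒ Q>K, reverse
Step 1:
                   C          D          M          X
  Initial      6.744    0.03503     0.3858     0.0568
  Change     0.04693    0.04693   -0.01564   -0.04693
  Equil        6.791    0.08196     0.3702   0.009866
  solve Keq expr → x = -0.01564; check Q = 2.0610e-06
Then remove 0.1067 M of M.
Step 2:
                   C          D          M          X
  Initial      6.791    0.08196     0.2635   0.009866
  Change   -0.001038  -0.001038 3.4591e-04   0.001038
  Equil         6.79    0.08093     0.2638     0.0109
  solve Keq expr → x = 3.4591e-04; check Q = 2.0610e-06

Direction: forward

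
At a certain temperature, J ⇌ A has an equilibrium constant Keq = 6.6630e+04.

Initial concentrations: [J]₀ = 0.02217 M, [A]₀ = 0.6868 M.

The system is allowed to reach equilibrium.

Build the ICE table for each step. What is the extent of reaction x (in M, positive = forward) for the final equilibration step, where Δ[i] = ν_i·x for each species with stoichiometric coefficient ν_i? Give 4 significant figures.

x = 0.02216 M

Q₀ = 30.98 vs Keq = 6.6630e+04 ⇒ Q<K, forward
Step 1:
                  J         A
  Initial   0.02217    0.6868
  Change   -0.02216   0.02216
  Equil   1.0640e-05     0.709
  solve Keq expr → x = 0.02216; check Q = 6.6630e+04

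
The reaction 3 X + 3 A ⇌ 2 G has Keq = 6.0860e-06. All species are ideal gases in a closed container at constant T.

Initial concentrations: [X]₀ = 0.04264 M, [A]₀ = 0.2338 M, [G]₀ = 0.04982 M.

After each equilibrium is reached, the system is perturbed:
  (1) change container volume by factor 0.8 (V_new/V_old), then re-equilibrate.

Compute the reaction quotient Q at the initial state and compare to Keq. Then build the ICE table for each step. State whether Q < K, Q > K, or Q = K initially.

Q₀ = 2505; Q > K (proceeds reverse)

Q₀ = 2505 vs Keq = 6.0860e-06 ⇒ Q>K, reverse
Step 1:
                  X         A         G
  init      0.04264    0.2338   0.04982
  Δ          0.0747    0.0747   -0.0498
  eq         0.1173    0.3085 1.6992e-05
  solve Keq expr → x = -0.0249; check Q = 6.0860e-06
Then change container volume by factor 0.8 (V_new/V_old).
Step 2:
                  X         A         G
  init       0.1467    0.3856 2.1240e-05
  Δ       -1.7909e-05 -1.7909e-05 1.1939e-05
  eq         0.1467    0.3856 3.3180e-05
  solve Keq expr → x = 5.9697e-06; check Q = 6.0860e-06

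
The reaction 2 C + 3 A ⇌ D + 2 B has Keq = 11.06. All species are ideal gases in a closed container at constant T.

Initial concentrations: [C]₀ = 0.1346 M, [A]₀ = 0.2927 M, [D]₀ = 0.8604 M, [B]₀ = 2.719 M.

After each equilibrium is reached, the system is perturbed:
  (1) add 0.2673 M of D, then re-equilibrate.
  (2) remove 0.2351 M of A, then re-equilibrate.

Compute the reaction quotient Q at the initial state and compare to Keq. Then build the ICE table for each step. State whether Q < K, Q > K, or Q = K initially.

Q₀ = 1.4001e+04; Q > K (proceeds reverse)

Q₀ = 1.4001e+04 vs Keq = 11.06 ⇒ Q>K, reverse
Step 1:
                    C           A           D           B
  I            0.1346      0.2927      0.8604       2.719
  C            0.4453      0.6679     -0.2226     -0.4453
  E            0.5799      0.9606      0.6378       2.274
  solve Keq expr → x = -0.2226; check Q = 11.06
Then add 0.2673 M of D.
Step 2:
                    C           A           D           B
  I            0.5799      0.9606      0.9051       2.274
  C           0.03748     0.05622    -0.01874    -0.03748
  E            0.6174       1.017      0.8863       2.236
  solve Keq expr → x = -0.01874; check Q = 11.06
Then remove 0.2351 M of A.
Step 3:
                    C           A           D           B
  I            0.6174      0.7818      0.8863       2.236
  C           0.07975      0.1196    -0.03987    -0.07975
  E            0.6971      0.9014      0.8464       2.156
  solve Keq expr → x = -0.03987; check Q = 11.06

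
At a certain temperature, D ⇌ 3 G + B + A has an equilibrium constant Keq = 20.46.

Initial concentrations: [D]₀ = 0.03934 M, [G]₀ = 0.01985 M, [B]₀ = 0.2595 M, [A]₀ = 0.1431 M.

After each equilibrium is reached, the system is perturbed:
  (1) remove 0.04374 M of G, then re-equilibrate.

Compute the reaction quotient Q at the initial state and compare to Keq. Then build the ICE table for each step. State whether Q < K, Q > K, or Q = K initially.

Q₀ = 7.3829e-06; Q < K (proceeds forward)

Q₀ = 7.3829e-06 vs Keq = 20.46 ⇒ Q<K, forward
Step 1:
                  D         G         B         A
  Initial   0.03934   0.01985    0.2595    0.1431
  Change   -0.03933     0.118   0.03933   0.03933
  Equil   6.9797e-06    0.1378    0.2988    0.1824
  solve Keq expr → x = 0.03933; check Q = 20.46
Then remove 0.04374 M of G.
Step 2:
                  D         G         B         A
  Initial 6.9797e-06   0.09411    0.2988    0.1824
  Change  -4.7578e-06 1.4273e-05 4.7578e-06 4.7578e-06
  Equil   2.2220e-06   0.09412    0.2988    0.1824
  solve Keq expr → x = 4.7578e-06; check Q = 20.46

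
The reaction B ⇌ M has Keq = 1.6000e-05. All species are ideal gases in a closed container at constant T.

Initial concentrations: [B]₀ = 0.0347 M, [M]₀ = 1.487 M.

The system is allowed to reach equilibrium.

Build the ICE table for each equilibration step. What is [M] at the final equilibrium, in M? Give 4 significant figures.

Q₀ = 42.85 vs Keq = 1.6000e-05 ⇒ Q>K, reverse
Step 1:
                  B         M
  init       0.0347     1.487
  Δ           1.487    -1.487
  eq          1.522 2.4347e-05
  solve Keq expr → x = -1.487; check Q = 1.6000e-05

[M]_eq = 2.4347e-05 M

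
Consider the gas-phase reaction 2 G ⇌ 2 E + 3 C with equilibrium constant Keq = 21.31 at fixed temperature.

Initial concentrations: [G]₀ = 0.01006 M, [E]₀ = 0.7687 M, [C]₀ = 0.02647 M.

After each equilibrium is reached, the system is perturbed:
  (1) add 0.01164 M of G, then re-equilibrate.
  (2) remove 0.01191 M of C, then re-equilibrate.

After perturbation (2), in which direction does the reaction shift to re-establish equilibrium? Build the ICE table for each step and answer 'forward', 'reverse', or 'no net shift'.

Direction: forward

Q₀ = 0.1083 vs Keq = 21.31 ⇒ Q<K, forward
Step 1:
                    G           E           C
  I           0.01006      0.7687     0.02647
  C         -0.008734    0.008734      0.0131
  E          0.001326      0.7774     0.03957
  solve Keq expr → x = 0.004367; check Q = 21.31
Then add 0.01164 M of G.
Step 2:
                    G           E           C
  I           0.01297      0.7774     0.03957
  C          -0.01072     0.01072     0.01609
  E          0.002242      0.7882     0.05566
  solve Keq expr → x = 0.005362; check Q = 21.31
Then remove 0.01191 M of C.
Step 3:
                    G           E           C
  I          0.002242      0.7882     0.04375
  C       -6.2762e-04  6.2762e-04  9.4142e-04
  E          0.001614      0.7888     0.04469
  solve Keq expr → x = 3.1381e-04; check Q = 21.31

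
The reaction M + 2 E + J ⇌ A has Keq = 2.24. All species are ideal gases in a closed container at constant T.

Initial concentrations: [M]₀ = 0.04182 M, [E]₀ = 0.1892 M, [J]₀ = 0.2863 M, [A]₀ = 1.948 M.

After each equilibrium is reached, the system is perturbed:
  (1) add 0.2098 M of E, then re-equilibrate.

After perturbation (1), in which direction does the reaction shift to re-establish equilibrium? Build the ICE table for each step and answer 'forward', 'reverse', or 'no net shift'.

Direction: forward

Q₀ = 4545 vs Keq = 2.24 ⇒ Q>K, reverse
Step 1:
                  M         E         J         A
  init      0.04182    0.1892    0.2863     1.948
  Δ          0.5099      1.02    0.5099   -0.5099
  eq         0.5517     1.209    0.7962     1.438
  solve Keq expr → x = -0.5099; check Q = 2.24
Then add 0.2098 M of E.
Step 2:
                  M         E         J         A
  init       0.5517     1.419    0.7962     1.438
  Δ        -0.04713  -0.09426  -0.04713   0.04713
  eq         0.5046     1.325    0.7491     1.485
  solve Keq expr → x = 0.04713; check Q = 2.24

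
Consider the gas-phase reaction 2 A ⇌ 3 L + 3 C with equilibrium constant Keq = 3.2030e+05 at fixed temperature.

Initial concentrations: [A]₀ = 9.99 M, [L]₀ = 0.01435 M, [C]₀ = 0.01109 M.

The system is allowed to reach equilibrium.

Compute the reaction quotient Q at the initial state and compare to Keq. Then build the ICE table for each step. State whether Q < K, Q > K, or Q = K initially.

Q₀ = 4.0385e-14; Q < K (proceeds forward)

Q₀ = 4.0385e-14 vs Keq = 3.2030e+05 ⇒ Q<K, forward
Step 1:
                   A          L          C
  Initial       9.99    0.01435    0.01109
  Change      -7.483      11.22      11.22
  Equil        2.507      11.24      11.24
  solve Keq expr → x = 3.741; check Q = 3.2030e+05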